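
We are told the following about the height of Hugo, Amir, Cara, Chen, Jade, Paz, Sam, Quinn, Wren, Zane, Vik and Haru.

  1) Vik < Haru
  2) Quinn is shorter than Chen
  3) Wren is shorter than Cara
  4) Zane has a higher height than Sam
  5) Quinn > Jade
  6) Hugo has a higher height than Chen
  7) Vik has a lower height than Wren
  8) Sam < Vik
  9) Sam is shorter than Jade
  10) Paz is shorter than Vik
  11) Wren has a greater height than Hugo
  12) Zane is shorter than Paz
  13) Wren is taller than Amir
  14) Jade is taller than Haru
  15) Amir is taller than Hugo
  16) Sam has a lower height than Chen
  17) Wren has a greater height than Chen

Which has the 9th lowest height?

The consecutive relations fix a unique order: Sam < Zane < Paz < Vik < Haru < Jade < Quinn < Chen < Hugo < Amir < Wren < Cara.
Counting 9 from the smallest end gives Hugo.

Hugo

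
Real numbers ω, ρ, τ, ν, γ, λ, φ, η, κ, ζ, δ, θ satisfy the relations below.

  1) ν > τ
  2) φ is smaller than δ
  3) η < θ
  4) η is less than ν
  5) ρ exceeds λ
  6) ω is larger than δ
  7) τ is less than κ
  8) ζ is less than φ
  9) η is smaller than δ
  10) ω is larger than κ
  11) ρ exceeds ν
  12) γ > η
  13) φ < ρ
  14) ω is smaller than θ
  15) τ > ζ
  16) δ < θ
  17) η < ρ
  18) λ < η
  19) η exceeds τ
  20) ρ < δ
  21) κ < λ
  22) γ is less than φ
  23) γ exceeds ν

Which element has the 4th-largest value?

ρ

Chaining the given pairs: ζ < τ < κ < λ < η < ν < γ < φ < ρ < δ < ω < θ.
The 4th largest is ρ.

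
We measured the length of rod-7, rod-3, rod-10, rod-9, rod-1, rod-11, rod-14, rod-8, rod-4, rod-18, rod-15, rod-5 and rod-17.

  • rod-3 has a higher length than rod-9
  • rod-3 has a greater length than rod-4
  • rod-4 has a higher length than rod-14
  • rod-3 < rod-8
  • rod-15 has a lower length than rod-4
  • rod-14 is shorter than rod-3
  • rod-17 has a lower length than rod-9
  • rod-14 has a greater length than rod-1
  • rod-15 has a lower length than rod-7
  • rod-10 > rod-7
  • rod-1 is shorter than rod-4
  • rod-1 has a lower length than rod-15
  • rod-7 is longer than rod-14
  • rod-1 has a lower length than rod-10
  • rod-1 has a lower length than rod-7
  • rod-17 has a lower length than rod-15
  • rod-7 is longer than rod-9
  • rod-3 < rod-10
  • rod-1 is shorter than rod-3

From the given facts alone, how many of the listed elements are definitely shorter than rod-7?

5

Directly below rod-7: rod-1, rod-14, rod-9, rod-15.
One step further: rod-17 (5 so far).
No other element is forced below rod-7 by the given relations, so the count is 5.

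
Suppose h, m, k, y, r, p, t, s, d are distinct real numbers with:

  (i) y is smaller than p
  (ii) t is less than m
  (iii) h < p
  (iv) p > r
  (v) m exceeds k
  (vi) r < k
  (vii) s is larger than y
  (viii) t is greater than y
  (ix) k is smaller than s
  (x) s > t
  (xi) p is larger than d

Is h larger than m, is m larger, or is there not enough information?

undetermined

Following every chain through h: above h we get p.
m is not reached, and no chain runs the other way from m to h.
So the given relations leave the order of h and m undetermined.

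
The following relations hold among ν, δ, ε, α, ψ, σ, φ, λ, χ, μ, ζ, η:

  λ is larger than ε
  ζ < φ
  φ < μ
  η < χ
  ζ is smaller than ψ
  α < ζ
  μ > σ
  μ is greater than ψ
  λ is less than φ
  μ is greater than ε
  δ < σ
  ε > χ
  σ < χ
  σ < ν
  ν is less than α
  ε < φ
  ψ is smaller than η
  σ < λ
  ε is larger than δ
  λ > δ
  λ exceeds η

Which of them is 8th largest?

Piecing the relations together gives one ordering: δ < σ < ν < α < ζ < ψ < η < χ < ε < λ < φ < μ.
Counting 8 from the largest end gives ζ.

ζ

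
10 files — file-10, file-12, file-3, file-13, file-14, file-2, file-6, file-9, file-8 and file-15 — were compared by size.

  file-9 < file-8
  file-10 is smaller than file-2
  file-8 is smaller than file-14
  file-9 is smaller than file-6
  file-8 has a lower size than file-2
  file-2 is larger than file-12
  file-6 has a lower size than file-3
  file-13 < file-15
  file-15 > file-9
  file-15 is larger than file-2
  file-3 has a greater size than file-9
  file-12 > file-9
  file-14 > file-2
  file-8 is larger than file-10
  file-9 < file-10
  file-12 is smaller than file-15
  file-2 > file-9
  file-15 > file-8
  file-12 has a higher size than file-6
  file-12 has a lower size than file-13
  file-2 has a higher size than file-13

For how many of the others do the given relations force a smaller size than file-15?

The elements the relations force below file-15 are file-9, file-6, file-12, file-13, file-10, file-8, file-2 — no chain reaches any other.
That is 7.

7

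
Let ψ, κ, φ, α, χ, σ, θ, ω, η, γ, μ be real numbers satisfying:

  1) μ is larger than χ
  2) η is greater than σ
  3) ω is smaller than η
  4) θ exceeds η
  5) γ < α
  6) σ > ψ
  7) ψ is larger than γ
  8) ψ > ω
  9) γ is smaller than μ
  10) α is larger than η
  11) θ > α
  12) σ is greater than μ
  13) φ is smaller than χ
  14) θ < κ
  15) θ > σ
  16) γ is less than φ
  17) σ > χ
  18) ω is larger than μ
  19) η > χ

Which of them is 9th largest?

Chaining the given pairs: γ < φ < χ < μ < ω < ψ < σ < η < α < θ < κ.
The 9th largest is χ.

χ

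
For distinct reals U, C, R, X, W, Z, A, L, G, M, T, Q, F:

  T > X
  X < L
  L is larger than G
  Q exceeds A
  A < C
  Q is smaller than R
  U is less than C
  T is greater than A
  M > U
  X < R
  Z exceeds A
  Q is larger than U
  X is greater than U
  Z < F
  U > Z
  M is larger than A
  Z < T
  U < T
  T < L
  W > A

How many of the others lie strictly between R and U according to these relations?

The relations place U below R. An element lies strictly between them when it is forced above U and also forced below R.
Above U: {M, Q, X, T, L, C}. Below R: {A, Z, Q, X}.
Intersection: {Q, X} — 2.

2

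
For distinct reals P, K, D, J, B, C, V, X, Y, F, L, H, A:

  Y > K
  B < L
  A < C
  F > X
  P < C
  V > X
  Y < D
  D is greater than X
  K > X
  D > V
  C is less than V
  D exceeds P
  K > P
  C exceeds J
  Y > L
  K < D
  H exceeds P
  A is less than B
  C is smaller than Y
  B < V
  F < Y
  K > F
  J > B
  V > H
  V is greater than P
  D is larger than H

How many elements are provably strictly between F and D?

2

The relations place F below D. An element lies strictly between them when it is forced above F and also forced below D.
Above F: {K, Y}. Below D: {A, B, L, X, P, J, H, K, C, V, Y}.
Intersection: {K, Y} — 2.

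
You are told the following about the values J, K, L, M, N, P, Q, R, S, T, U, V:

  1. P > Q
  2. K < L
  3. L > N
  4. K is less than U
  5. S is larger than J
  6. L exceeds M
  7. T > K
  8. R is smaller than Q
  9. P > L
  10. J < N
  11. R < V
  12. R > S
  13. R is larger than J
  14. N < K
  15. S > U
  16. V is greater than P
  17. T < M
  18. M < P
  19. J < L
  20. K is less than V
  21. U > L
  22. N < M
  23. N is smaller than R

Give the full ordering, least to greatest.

The consecutive links are each given: J < N; N < K; K < T; T < M; M < L; L < U; U < S; S < R; R < Q; Q < P; P < V.

J < N < K < T < M < L < U < S < R < Q < P < V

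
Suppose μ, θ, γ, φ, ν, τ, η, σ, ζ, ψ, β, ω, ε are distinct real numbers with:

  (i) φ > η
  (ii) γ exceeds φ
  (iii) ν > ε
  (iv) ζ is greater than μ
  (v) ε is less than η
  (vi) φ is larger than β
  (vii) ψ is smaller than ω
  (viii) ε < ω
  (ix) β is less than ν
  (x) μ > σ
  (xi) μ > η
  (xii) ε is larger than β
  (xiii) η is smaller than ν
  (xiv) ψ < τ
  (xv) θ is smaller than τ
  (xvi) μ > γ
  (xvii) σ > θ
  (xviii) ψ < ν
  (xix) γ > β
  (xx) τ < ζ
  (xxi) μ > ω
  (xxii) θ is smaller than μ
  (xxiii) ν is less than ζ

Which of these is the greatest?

Chaining downward from ζ: directly below it, ν, τ, μ; then β, ψ, ε, η, θ, σ, ω, γ; then φ.
That covers every other element, and nothing is given above ζ, so ζ is the greatest.

ζ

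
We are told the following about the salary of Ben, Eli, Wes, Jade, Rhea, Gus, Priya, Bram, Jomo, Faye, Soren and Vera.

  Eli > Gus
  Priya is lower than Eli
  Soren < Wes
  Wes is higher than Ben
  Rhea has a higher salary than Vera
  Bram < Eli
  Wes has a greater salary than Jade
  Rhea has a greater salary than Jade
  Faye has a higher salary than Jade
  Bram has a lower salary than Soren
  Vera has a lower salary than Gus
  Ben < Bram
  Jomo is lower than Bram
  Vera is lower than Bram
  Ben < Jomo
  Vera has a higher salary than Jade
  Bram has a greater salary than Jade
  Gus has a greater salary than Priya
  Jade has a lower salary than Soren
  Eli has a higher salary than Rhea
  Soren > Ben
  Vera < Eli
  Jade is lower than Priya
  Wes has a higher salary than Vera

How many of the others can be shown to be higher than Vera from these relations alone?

From Vera the given relations immediately reach Rhea, Bram, Gus, Wes, Eli.
From those, Soren — 6 in total.
Nothing else is reachable above Vera; 6 in all.

6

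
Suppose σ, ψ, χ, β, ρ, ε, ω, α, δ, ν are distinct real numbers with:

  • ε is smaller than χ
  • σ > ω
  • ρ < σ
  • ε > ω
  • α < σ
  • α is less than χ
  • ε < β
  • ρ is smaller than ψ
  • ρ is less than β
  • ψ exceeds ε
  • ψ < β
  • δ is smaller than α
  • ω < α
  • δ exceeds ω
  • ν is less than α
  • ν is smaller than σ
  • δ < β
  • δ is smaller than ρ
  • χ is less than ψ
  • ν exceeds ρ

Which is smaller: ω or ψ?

ω

Following the relations from ω: ω < δ < ρ < ν < α < χ < ψ.
So ω < ψ; ω is the smaller of the two.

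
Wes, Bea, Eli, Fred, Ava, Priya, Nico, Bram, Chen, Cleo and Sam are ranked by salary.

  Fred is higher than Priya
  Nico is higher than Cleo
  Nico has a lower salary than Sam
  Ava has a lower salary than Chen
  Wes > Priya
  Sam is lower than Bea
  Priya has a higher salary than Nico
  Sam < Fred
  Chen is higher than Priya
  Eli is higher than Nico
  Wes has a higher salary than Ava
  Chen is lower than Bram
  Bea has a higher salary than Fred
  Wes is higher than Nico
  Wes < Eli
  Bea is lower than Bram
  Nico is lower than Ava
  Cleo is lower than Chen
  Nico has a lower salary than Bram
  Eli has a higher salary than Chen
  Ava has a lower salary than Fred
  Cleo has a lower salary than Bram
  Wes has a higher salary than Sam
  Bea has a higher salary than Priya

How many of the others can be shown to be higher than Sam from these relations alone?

From Sam the given relations immediately reach Fred, Wes, Bea.
From those, Eli, Bram — 5 in total.
No other element is forced above Sam by the given relations, so the count is 5.

5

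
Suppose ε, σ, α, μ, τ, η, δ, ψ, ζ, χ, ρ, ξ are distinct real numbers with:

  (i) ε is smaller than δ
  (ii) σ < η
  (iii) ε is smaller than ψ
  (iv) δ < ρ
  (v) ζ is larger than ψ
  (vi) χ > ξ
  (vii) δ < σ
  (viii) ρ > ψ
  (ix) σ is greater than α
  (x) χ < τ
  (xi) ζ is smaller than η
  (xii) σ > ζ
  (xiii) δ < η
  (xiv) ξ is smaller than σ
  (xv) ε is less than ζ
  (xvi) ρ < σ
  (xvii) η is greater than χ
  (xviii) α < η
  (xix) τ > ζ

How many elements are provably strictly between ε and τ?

2

The relations place ε below τ. An element lies strictly between them when it is forced above ε and also forced below τ.
Above ε: {δ, ψ, ζ, ρ, σ, η}. Below τ: {ξ, χ, ψ, ζ}.
Intersection: {ψ, ζ} — 2.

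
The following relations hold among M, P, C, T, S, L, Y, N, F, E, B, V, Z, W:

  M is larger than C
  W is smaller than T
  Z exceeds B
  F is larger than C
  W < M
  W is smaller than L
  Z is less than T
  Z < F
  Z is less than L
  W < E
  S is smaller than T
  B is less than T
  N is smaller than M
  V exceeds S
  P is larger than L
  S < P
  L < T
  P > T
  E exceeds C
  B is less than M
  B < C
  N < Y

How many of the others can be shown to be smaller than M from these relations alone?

The elements the relations force below M are B, N, W, C — no chain reaches any other.
That is 4.

4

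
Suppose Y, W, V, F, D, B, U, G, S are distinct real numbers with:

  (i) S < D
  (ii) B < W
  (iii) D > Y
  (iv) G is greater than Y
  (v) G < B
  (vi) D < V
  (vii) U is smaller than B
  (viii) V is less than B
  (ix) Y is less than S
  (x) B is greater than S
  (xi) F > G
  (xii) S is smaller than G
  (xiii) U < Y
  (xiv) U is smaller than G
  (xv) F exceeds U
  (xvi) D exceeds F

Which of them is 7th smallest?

The consecutive relations fix a unique order: U < Y < S < G < F < D < V < B < W.
Counting 7 from the smallest end gives V.

V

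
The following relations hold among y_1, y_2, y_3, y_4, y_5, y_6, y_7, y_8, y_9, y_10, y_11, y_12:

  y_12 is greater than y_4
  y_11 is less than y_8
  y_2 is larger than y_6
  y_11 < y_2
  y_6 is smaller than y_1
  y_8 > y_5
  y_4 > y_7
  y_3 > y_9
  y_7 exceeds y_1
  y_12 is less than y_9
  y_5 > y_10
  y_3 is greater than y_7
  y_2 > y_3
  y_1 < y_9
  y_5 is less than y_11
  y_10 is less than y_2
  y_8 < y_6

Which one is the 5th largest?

y_4

Chaining the given pairs: y_10 < y_5 < y_11 < y_8 < y_6 < y_1 < y_7 < y_4 < y_12 < y_9 < y_3 < y_2.
The 5th largest is y_4.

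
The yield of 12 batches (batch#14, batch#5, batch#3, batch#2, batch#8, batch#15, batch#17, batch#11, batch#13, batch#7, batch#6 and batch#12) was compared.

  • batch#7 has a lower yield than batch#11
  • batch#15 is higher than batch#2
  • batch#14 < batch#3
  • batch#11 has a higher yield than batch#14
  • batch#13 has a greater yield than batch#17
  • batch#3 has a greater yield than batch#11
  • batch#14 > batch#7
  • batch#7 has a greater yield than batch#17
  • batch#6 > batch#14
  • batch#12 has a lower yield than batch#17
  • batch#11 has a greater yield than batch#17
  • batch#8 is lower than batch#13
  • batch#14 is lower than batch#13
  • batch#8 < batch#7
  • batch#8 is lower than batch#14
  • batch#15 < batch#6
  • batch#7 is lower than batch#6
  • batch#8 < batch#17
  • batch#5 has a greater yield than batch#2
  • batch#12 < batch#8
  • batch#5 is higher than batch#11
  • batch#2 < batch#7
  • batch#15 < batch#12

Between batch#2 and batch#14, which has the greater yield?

batch#14

batch#2 < batch#15 < batch#12 < batch#8 < batch#17 < batch#7 < batch#14, by transitivity through batch#15, batch#12, batch#8, batch#17, batch#7.
So batch#2 < batch#14; batch#14 is the higher of the two.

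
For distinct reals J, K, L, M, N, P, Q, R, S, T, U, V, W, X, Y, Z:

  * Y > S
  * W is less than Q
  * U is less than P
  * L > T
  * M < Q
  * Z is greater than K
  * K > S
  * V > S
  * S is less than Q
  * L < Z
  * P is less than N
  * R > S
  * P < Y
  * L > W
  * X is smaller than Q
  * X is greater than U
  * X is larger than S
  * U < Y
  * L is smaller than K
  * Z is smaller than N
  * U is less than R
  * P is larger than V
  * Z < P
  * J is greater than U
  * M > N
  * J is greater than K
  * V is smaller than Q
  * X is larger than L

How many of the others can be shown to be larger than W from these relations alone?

10

Directly above W: L, Q.
One step further: K, Z, X (5 so far).
One step further: P, N, J (8 so far).
One step further: M, Y (10 so far).
Nothing else is reachable above W; 10 in all.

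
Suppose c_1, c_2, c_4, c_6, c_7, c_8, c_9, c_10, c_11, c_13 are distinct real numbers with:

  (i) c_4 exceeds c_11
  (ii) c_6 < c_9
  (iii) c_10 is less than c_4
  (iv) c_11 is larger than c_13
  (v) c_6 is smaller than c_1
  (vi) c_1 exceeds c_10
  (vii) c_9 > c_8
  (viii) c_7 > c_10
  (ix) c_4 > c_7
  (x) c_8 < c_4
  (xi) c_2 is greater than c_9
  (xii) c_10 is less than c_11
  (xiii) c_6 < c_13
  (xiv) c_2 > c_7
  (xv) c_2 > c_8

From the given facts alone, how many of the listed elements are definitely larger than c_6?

Directly above c_6: c_13, c_9, c_1.
One step further: c_11, c_2 (5 so far).
One step further: c_4 (6 so far).
Nothing else is reachable above c_6; 6 in all.

6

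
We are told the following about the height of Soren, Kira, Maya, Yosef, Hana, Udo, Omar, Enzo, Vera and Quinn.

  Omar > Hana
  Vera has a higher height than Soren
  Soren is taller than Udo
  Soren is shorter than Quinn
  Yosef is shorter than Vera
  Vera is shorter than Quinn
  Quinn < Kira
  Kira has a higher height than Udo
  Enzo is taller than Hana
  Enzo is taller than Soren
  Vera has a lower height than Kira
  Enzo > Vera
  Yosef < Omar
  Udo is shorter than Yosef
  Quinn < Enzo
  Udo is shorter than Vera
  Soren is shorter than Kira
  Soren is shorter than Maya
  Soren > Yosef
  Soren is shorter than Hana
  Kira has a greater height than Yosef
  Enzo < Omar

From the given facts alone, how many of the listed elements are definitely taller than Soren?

Directly above Soren: Vera, Hana, Quinn, Kira, Maya, Enzo.
One step further: Omar (7 so far).
No other element is forced above Soren by the given relations, so the count is 7.

7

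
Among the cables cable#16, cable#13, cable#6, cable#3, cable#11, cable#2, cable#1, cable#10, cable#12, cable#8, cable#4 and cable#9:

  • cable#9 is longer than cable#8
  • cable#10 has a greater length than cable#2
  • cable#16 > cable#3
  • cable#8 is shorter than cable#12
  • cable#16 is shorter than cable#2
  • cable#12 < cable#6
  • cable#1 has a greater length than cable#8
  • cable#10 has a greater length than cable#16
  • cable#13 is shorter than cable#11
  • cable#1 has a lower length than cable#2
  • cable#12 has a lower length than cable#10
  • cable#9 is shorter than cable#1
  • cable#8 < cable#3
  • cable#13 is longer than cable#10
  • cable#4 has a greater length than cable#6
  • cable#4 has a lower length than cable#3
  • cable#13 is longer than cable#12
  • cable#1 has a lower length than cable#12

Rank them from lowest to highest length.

Each adjacent pair is fixed by a given relation: cable#8 < cable#9; cable#9 < cable#1; cable#1 < cable#12; cable#12 < cable#6; cable#6 < cable#4; cable#4 < cable#3; cable#3 < cable#16; cable#16 < cable#2; cable#2 < cable#10; cable#10 < cable#13; cable#13 < cable#11. Chaining them end to end gives the full order.

cable#8 < cable#9 < cable#1 < cable#12 < cable#6 < cable#4 < cable#3 < cable#16 < cable#2 < cable#10 < cable#13 < cable#11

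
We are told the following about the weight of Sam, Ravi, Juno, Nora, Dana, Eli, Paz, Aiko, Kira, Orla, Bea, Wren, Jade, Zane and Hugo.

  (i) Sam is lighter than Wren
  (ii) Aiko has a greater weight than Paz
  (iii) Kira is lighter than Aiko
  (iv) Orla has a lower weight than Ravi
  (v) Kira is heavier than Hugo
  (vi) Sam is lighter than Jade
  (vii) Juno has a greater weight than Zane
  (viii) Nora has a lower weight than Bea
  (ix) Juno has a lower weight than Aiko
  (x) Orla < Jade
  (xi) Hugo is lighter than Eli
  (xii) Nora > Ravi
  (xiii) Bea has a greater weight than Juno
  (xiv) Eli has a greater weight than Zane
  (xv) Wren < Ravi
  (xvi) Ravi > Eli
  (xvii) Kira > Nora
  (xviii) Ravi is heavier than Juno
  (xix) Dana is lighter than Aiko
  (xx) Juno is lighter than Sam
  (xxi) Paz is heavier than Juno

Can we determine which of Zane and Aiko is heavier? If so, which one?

Aiko

Zane < Juno and Juno < Sam give Zane < Sam.
Then Sam < Wren extends the chain to Wren.
Then Wren < Ravi extends the chain to Ravi.
Then Ravi < Nora extends the chain to Nora.
With Nora < Kira: Zane < Juno < Sam < Wren < Ravi < Nora < Kira.
Then Kira < Aiko extends the chain to Aiko.
So Aiko is heavier.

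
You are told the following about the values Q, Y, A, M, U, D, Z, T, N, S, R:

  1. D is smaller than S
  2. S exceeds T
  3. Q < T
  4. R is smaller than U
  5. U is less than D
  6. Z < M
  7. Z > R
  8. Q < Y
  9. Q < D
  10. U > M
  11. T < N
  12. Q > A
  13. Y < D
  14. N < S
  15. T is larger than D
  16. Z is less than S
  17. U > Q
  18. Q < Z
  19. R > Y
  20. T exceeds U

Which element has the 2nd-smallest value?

Piecing the relations together gives one ordering: A < Q < Y < R < Z < M < U < D < T < N < S.
The 2nd smallest is Q.

Q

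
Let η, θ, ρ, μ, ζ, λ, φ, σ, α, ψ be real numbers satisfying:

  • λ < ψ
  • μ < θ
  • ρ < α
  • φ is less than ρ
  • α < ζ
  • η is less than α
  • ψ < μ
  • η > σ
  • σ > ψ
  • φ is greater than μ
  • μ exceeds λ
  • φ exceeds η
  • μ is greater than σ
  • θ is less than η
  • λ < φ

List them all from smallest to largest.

λ < ψ < σ < μ < θ < η < φ < ρ < α < ζ

The consecutive links are each given: λ < ψ; ψ < σ; σ < μ; μ < θ; θ < η; η < φ; φ < ρ; ρ < α; α < ζ.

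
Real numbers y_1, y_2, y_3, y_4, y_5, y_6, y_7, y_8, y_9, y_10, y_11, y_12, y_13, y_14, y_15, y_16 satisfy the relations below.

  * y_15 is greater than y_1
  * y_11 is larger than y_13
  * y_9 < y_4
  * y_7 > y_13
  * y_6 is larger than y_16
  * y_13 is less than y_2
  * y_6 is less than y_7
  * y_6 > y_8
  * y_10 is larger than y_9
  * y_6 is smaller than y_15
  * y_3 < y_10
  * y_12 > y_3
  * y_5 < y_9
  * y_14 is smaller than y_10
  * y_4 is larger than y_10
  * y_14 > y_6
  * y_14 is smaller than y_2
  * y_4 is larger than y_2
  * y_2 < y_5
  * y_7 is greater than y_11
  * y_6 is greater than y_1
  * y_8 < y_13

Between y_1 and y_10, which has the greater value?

y_1 < y_6 < y_14 < y_2 < y_5 < y_9 < y_10, by transitivity through y_6, y_14, y_2, y_5, y_9.
So y_1 < y_10; y_10 is the larger of the two.

y_10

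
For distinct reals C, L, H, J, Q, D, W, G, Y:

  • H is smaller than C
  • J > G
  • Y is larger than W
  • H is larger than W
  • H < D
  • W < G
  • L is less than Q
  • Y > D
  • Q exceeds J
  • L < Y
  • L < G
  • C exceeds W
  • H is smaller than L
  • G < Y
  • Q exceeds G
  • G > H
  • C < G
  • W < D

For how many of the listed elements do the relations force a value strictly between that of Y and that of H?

The relations place H below Y. An element lies strictly between them when it is forced above H and also forced below Y.
Above H: {D, L, C, G, J, Q}. Below Y: {W, D, L, C, G}.
Intersection: {D, L, C, G} — 4.

4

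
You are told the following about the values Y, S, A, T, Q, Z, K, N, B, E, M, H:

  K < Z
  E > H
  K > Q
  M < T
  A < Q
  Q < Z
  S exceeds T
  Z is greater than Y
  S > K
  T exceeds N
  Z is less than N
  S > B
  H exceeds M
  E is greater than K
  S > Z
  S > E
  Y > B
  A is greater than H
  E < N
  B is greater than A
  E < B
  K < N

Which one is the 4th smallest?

Q

The consecutive relations fix a unique order: M < H < A < Q < K < E < B < Y < Z < N < T < S.
Counting 4 from the smallest end gives Q.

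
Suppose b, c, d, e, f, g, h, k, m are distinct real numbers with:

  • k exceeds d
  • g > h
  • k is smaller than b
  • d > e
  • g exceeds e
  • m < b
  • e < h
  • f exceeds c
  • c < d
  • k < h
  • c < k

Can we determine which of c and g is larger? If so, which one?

The relevant relations are c < d; d < k; k < h; h < g.
Chaining these gives c < d < k < h < g.
So g is larger.

g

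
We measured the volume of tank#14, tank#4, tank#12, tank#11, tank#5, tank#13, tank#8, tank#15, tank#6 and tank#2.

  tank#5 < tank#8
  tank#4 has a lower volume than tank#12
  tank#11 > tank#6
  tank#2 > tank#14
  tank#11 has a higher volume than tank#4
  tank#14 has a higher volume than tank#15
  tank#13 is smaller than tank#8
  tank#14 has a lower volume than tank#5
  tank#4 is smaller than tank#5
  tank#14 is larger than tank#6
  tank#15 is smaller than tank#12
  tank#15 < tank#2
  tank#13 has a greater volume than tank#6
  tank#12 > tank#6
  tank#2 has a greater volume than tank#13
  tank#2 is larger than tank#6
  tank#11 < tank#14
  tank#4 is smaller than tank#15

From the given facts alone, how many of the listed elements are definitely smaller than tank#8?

From tank#8 the given relations immediately reach tank#13, tank#5.
From those, tank#4, tank#6, tank#14 — 5 in total.
From those, tank#15, tank#11 — 7 in total.
No other element is forced below tank#8 by the given relations, so the count is 7.

7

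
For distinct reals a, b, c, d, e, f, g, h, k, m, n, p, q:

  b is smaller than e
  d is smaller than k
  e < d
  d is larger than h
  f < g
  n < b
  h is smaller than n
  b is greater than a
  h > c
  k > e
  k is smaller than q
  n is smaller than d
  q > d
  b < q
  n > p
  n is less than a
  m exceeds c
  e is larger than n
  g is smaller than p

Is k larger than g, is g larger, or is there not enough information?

k

g < p and p < n give g < n.
Then n < a extends the chain to a.
With a < b: g < p < n < a < b.
Then b < e extends the chain to e.
With e < d: g < p < n < a < b < e < d.
Then d < k extends the chain to k.
So k is larger.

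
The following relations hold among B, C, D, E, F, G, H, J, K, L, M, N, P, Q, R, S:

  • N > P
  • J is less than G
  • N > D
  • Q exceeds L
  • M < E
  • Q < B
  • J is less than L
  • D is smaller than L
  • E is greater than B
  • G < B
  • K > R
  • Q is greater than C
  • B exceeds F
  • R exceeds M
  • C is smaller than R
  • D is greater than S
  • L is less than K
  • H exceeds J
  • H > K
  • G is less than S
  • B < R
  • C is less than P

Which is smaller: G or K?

G

Chaining the given relations: G < S < D < L < Q < B < R < K.
So G < K; G is the smaller of the two.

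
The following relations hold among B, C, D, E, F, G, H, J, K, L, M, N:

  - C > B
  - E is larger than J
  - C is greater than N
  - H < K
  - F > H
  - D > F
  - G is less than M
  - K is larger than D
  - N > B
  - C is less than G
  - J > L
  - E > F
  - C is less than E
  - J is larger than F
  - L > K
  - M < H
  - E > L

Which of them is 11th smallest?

Piecing the relations together gives one ordering: B < N < C < G < M < H < F < D < K < L < J < E.
Counting 11 from the smallest end gives J.

J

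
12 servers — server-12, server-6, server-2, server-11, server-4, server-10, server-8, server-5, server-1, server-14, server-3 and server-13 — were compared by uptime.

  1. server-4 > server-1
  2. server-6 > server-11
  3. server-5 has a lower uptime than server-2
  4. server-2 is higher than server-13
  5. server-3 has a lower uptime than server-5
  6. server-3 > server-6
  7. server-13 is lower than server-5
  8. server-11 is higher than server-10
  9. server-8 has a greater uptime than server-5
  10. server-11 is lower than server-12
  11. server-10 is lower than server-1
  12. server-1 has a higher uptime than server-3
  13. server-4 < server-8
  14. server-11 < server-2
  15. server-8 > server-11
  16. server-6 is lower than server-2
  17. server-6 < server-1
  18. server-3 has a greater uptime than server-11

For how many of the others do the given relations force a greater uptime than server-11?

The elements the relations force above server-11 are server-6, server-12, server-3, server-1, server-5, server-4, server-2, server-8 — no chain reaches any other.
That is 8.

8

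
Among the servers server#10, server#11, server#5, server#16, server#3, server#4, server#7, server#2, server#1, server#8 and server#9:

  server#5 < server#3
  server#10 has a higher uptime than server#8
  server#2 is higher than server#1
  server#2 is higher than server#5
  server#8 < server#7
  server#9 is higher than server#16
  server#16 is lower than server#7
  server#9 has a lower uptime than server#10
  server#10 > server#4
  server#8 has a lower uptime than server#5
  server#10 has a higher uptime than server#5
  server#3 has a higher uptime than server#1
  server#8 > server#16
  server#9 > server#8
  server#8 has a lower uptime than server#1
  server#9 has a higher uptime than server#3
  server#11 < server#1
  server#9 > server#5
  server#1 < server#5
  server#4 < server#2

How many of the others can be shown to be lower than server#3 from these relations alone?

From server#3 the given relations immediately reach server#1, server#5.
From those, server#11, server#8 — 4 in total.
From those, server#16 — 5 in total.
Nothing else is reachable below server#3; 5 in all.

5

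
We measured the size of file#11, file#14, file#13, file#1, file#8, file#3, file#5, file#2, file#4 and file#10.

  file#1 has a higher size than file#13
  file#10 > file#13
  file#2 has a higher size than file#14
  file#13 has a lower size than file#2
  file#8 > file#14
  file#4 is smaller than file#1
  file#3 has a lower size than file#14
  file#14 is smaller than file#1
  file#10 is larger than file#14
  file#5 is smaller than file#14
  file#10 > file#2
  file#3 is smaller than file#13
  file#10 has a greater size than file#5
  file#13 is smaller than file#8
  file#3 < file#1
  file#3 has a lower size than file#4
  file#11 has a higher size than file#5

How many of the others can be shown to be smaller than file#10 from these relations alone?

5

Directly below file#10: file#13, file#5, file#14, file#2.
One step further: file#3 (5 so far).
No other element is forced below file#10 by the given relations, so the count is 5.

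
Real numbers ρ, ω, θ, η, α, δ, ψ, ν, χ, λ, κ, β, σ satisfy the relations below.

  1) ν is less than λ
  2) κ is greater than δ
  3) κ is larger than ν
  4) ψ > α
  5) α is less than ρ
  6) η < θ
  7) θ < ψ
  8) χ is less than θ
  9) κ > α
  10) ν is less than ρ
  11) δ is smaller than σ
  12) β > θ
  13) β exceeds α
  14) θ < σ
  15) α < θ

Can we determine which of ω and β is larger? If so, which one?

undetermined

Following every chain through ω: nothing is chained to ω.
β is not reached, and no chain runs the other way from β to ω.
So the given relations leave the order of ω and β undetermined.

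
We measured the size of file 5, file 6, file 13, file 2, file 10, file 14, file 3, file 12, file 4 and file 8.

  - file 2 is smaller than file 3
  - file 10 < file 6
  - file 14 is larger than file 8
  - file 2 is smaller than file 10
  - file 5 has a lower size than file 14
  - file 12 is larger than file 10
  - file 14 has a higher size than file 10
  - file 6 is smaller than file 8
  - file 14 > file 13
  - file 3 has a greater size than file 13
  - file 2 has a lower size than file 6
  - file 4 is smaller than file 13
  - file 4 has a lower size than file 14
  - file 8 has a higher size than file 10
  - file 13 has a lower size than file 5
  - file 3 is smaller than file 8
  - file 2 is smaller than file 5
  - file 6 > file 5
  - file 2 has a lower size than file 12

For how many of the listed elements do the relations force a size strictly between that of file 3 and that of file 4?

1

Chaining upward from file 4 reaches: file 13, file 5, file 6, file 8, file 14.
Chaining downward from file 3 reaches: file 2, file 13.
Strictly between file 4 and file 3 are those in both lists: file 13 — 1 element.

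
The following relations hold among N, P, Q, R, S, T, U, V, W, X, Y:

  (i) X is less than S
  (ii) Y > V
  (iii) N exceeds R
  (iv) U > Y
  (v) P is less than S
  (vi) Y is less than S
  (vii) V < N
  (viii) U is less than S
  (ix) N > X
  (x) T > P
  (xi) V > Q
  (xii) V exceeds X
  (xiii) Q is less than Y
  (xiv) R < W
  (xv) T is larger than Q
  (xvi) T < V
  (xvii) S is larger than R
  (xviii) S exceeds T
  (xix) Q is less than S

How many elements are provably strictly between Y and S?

The relations place Y below S. An element lies strictly between them when it is forced above Y and also forced below S.
Above Y: {U}. Below S: {R, X, Q, P, T, V, U}.
Intersection: {U} — 1.

1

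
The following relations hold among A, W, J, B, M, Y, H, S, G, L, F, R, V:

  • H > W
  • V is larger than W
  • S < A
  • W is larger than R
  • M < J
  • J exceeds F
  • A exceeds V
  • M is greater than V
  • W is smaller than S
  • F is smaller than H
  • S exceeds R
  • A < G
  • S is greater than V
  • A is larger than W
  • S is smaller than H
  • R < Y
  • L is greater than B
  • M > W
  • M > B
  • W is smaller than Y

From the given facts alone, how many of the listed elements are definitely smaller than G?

5

Directly below G: A.
One step further: W, V, S (4 so far).
One step further: R (5 so far).
Nothing else is reachable below G; 5 in all.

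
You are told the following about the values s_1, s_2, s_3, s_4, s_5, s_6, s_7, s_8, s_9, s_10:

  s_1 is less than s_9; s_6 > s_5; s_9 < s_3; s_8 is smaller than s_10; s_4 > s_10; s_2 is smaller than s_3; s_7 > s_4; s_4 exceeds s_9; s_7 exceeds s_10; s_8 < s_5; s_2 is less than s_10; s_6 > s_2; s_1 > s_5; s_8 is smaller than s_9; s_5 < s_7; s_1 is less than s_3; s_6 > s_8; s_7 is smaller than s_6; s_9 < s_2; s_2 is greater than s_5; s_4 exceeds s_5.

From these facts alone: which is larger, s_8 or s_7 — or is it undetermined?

s_7

Link the given pairs in sequence: s_8 < s_5; s_5 < s_1; s_1 < s_9; s_9 < s_2; s_2 < s_10; s_10 < s_4; s_4 < s_7.
Chaining these gives s_8 < s_5 < s_1 < s_9 < s_2 < s_10 < s_4 < s_7.
So s_7 is larger.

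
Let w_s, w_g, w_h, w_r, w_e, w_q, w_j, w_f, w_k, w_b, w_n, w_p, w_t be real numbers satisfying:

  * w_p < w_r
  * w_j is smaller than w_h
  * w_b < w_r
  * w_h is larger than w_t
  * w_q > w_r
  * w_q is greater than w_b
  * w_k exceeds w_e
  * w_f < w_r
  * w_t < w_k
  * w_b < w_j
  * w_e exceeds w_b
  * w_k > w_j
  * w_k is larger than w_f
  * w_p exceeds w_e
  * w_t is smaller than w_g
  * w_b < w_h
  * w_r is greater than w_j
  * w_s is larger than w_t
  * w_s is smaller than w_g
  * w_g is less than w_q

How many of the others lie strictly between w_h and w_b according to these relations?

1

The relations place w_b below w_h. An element lies strictly between them when it is forced above w_b and also forced below w_h.
Above w_b: {w_j, w_e, w_p, w_r, w_k, w_q}. Below w_h: {w_t, w_j}.
Intersection: {w_j} — 1.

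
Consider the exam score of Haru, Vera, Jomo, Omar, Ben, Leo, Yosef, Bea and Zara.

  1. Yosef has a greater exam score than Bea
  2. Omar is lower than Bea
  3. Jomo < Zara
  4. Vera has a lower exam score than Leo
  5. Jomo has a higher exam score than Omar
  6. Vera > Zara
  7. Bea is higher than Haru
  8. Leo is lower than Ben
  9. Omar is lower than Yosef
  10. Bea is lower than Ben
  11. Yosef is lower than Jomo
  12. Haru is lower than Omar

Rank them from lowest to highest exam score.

The consecutive links are each given: Haru < Omar; Omar < Bea; Bea < Yosef; Yosef < Jomo; Jomo < Zara; Zara < Vera; Vera < Leo; Leo < Ben.

Haru < Omar < Bea < Yosef < Jomo < Zara < Vera < Leo < Ben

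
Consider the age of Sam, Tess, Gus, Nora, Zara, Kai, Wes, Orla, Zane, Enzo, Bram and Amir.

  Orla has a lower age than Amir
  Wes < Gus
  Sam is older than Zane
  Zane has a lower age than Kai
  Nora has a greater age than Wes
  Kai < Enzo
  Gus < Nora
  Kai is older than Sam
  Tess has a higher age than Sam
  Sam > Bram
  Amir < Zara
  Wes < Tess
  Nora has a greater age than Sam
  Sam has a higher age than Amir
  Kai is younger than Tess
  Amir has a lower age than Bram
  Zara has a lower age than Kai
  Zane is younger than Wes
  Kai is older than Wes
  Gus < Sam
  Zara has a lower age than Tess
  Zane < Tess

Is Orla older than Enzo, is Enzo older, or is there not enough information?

Orla < Amir and Amir < Zara give Orla < Zara.
Then Zara < Kai extends the chain to Kai.
With Kai < Enzo: Orla < Amir < Zara < Kai < Enzo.
So Enzo is older.

Enzo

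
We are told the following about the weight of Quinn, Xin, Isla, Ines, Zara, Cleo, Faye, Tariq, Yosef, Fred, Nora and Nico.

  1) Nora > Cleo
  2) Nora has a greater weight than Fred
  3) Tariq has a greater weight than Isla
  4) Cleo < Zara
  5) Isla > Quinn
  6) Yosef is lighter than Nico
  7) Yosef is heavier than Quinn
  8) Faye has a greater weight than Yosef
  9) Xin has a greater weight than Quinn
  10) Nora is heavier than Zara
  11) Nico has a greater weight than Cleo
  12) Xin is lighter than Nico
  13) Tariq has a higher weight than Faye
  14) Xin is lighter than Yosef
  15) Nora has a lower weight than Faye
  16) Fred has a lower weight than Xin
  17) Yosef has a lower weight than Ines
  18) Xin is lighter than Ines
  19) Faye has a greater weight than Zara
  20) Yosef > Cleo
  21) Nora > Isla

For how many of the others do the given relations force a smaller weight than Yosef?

4

The elements the relations force below Yosef are Cleo, Fred, Quinn, Xin — no chain reaches any other.
That is 4.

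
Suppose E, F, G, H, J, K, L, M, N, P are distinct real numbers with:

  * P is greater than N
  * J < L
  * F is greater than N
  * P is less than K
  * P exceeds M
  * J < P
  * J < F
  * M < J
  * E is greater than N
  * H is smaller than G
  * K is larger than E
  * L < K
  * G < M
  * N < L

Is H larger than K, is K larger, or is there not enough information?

H < G and G < M give H < M.
Then M < J extends the chain to J.
With J < L: H < G < M < J < L.
Then L < K extends the chain to K.
So K is larger.

K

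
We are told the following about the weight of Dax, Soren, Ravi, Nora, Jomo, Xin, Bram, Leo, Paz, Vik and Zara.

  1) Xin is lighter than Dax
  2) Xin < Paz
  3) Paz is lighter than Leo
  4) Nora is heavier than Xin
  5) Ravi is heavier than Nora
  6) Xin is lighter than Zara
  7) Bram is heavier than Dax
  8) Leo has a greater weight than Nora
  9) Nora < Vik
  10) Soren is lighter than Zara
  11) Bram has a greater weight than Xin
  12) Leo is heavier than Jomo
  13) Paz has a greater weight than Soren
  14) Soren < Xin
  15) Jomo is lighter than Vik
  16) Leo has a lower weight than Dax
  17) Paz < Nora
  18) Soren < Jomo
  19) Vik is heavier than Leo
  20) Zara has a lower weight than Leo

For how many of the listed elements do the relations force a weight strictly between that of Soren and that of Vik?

6

Chaining upward from Soren reaches: Xin, Paz, Nora, Zara, Jomo, Leo, Dax, Ravi, Bram.
Chaining downward from Vik reaches: Xin, Paz, Nora, Zara, Jomo, Leo.
Strictly between Soren and Vik are those in both lists: Xin, Paz, Nora, Zara, Jomo, Leo — 6 elements.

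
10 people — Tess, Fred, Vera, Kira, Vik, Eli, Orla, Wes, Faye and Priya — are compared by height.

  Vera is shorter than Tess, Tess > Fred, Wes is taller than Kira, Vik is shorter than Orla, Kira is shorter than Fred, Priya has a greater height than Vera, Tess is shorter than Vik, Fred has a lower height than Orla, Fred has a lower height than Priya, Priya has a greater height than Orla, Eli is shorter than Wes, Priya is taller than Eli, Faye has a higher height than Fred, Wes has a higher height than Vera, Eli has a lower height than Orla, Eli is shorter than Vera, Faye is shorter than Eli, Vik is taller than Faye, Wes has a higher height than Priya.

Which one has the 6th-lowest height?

The consecutive relations fix a unique order: Kira < Fred < Faye < Eli < Vera < Tess < Vik < Orla < Priya < Wes.
Counting 6 from the smallest end gives Tess.

Tess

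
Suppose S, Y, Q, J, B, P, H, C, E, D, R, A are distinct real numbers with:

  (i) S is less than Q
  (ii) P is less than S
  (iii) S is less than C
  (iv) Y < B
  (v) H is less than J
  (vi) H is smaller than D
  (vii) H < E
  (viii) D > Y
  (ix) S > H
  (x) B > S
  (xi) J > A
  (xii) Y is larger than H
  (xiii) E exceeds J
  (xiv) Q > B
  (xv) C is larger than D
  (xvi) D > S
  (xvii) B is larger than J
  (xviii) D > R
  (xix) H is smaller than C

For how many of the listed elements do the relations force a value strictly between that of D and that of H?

The relations place H below D. An element lies strictly between them when it is forced above H and also forced below D.
Above H: {Y, S, C, J, B, Q, E}. Below D: {R, Y, P, S}.
Intersection: {Y, S} — 2.

2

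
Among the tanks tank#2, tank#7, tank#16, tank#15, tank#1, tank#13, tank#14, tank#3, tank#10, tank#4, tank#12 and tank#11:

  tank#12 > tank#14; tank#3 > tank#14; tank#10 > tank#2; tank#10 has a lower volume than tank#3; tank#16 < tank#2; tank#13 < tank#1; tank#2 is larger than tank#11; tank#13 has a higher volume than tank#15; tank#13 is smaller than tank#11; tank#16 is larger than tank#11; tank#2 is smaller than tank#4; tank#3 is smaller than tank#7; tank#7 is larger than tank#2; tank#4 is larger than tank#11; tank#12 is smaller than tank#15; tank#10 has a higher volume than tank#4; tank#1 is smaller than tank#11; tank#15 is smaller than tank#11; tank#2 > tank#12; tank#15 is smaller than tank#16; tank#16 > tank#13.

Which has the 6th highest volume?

Chaining the given pairs: tank#14 < tank#12 < tank#15 < tank#13 < tank#1 < tank#11 < tank#16 < tank#2 < tank#4 < tank#10 < tank#3 < tank#7.
The 6th largest is tank#16.

tank#16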